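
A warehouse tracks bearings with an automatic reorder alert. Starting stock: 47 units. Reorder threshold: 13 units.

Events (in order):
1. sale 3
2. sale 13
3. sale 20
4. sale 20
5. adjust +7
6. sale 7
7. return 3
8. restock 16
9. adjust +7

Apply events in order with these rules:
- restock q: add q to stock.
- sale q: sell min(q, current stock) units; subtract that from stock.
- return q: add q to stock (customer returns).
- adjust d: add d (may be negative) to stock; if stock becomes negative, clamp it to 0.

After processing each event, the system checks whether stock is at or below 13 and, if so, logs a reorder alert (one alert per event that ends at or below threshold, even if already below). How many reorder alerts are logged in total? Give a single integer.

Processing events:
Start: stock = 47
  Event 1 (sale 3): sell min(3,47)=3. stock: 47 - 3 = 44. total_sold = 3
  Event 2 (sale 13): sell min(13,44)=13. stock: 44 - 13 = 31. total_sold = 16
  Event 3 (sale 20): sell min(20,31)=20. stock: 31 - 20 = 11. total_sold = 36
  Event 4 (sale 20): sell min(20,11)=11. stock: 11 - 11 = 0. total_sold = 47
  Event 5 (adjust +7): 0 + 7 = 7
  Event 6 (sale 7): sell min(7,7)=7. stock: 7 - 7 = 0. total_sold = 54
  Event 7 (return 3): 0 + 3 = 3
  Event 8 (restock 16): 3 + 16 = 19
  Event 9 (adjust +7): 19 + 7 = 26
Final: stock = 26, total_sold = 54

Checking against threshold 13:
  After event 1: stock=44 > 13
  After event 2: stock=31 > 13
  After event 3: stock=11 <= 13 -> ALERT
  After event 4: stock=0 <= 13 -> ALERT
  After event 5: stock=7 <= 13 -> ALERT
  After event 6: stock=0 <= 13 -> ALERT
  After event 7: stock=3 <= 13 -> ALERT
  After event 8: stock=19 > 13
  After event 9: stock=26 > 13
Alert events: [3, 4, 5, 6, 7]. Count = 5

Answer: 5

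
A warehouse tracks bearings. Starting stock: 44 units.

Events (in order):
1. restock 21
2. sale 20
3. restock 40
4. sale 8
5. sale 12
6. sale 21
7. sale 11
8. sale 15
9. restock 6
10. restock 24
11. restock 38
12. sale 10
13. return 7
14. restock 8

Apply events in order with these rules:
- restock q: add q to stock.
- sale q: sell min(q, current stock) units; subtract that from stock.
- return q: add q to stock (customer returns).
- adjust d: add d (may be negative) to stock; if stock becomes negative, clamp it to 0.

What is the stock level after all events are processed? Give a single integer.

Processing events:
Start: stock = 44
  Event 1 (restock 21): 44 + 21 = 65
  Event 2 (sale 20): sell min(20,65)=20. stock: 65 - 20 = 45. total_sold = 20
  Event 3 (restock 40): 45 + 40 = 85
  Event 4 (sale 8): sell min(8,85)=8. stock: 85 - 8 = 77. total_sold = 28
  Event 5 (sale 12): sell min(12,77)=12. stock: 77 - 12 = 65. total_sold = 40
  Event 6 (sale 21): sell min(21,65)=21. stock: 65 - 21 = 44. total_sold = 61
  Event 7 (sale 11): sell min(11,44)=11. stock: 44 - 11 = 33. total_sold = 72
  Event 8 (sale 15): sell min(15,33)=15. stock: 33 - 15 = 18. total_sold = 87
  Event 9 (restock 6): 18 + 6 = 24
  Event 10 (restock 24): 24 + 24 = 48
  Event 11 (restock 38): 48 + 38 = 86
  Event 12 (sale 10): sell min(10,86)=10. stock: 86 - 10 = 76. total_sold = 97
  Event 13 (return 7): 76 + 7 = 83
  Event 14 (restock 8): 83 + 8 = 91
Final: stock = 91, total_sold = 97

Answer: 91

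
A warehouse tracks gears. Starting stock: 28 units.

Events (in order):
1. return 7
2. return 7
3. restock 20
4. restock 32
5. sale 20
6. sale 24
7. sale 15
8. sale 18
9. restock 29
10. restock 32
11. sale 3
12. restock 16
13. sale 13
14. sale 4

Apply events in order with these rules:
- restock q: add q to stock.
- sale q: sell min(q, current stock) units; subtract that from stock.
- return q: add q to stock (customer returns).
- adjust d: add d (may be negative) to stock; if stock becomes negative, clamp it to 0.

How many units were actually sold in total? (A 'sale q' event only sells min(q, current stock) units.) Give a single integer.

Answer: 97

Derivation:
Processing events:
Start: stock = 28
  Event 1 (return 7): 28 + 7 = 35
  Event 2 (return 7): 35 + 7 = 42
  Event 3 (restock 20): 42 + 20 = 62
  Event 4 (restock 32): 62 + 32 = 94
  Event 5 (sale 20): sell min(20,94)=20. stock: 94 - 20 = 74. total_sold = 20
  Event 6 (sale 24): sell min(24,74)=24. stock: 74 - 24 = 50. total_sold = 44
  Event 7 (sale 15): sell min(15,50)=15. stock: 50 - 15 = 35. total_sold = 59
  Event 8 (sale 18): sell min(18,35)=18. stock: 35 - 18 = 17. total_sold = 77
  Event 9 (restock 29): 17 + 29 = 46
  Event 10 (restock 32): 46 + 32 = 78
  Event 11 (sale 3): sell min(3,78)=3. stock: 78 - 3 = 75. total_sold = 80
  Event 12 (restock 16): 75 + 16 = 91
  Event 13 (sale 13): sell min(13,91)=13. stock: 91 - 13 = 78. total_sold = 93
  Event 14 (sale 4): sell min(4,78)=4. stock: 78 - 4 = 74. total_sold = 97
Final: stock = 74, total_sold = 97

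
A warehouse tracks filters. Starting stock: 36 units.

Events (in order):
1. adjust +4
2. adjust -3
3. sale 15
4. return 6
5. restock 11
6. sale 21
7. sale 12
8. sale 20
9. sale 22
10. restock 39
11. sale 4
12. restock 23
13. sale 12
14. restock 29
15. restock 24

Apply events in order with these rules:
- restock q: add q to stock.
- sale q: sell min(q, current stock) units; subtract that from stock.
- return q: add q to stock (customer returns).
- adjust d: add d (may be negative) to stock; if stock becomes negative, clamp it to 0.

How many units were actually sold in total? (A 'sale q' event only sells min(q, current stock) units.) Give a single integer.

Answer: 70

Derivation:
Processing events:
Start: stock = 36
  Event 1 (adjust +4): 36 + 4 = 40
  Event 2 (adjust -3): 40 + -3 = 37
  Event 3 (sale 15): sell min(15,37)=15. stock: 37 - 15 = 22. total_sold = 15
  Event 4 (return 6): 22 + 6 = 28
  Event 5 (restock 11): 28 + 11 = 39
  Event 6 (sale 21): sell min(21,39)=21. stock: 39 - 21 = 18. total_sold = 36
  Event 7 (sale 12): sell min(12,18)=12. stock: 18 - 12 = 6. total_sold = 48
  Event 8 (sale 20): sell min(20,6)=6. stock: 6 - 6 = 0. total_sold = 54
  Event 9 (sale 22): sell min(22,0)=0. stock: 0 - 0 = 0. total_sold = 54
  Event 10 (restock 39): 0 + 39 = 39
  Event 11 (sale 4): sell min(4,39)=4. stock: 39 - 4 = 35. total_sold = 58
  Event 12 (restock 23): 35 + 23 = 58
  Event 13 (sale 12): sell min(12,58)=12. stock: 58 - 12 = 46. total_sold = 70
  Event 14 (restock 29): 46 + 29 = 75
  Event 15 (restock 24): 75 + 24 = 99
Final: stock = 99, total_sold = 70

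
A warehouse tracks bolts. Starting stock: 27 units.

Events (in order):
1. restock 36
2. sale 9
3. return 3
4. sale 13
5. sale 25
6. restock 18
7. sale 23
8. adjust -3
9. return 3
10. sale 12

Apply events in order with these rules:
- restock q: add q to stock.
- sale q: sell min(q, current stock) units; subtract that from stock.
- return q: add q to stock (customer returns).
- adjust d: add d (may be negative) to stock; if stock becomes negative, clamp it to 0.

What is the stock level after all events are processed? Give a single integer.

Answer: 2

Derivation:
Processing events:
Start: stock = 27
  Event 1 (restock 36): 27 + 36 = 63
  Event 2 (sale 9): sell min(9,63)=9. stock: 63 - 9 = 54. total_sold = 9
  Event 3 (return 3): 54 + 3 = 57
  Event 4 (sale 13): sell min(13,57)=13. stock: 57 - 13 = 44. total_sold = 22
  Event 5 (sale 25): sell min(25,44)=25. stock: 44 - 25 = 19. total_sold = 47
  Event 6 (restock 18): 19 + 18 = 37
  Event 7 (sale 23): sell min(23,37)=23. stock: 37 - 23 = 14. total_sold = 70
  Event 8 (adjust -3): 14 + -3 = 11
  Event 9 (return 3): 11 + 3 = 14
  Event 10 (sale 12): sell min(12,14)=12. stock: 14 - 12 = 2. total_sold = 82
Final: stock = 2, total_sold = 82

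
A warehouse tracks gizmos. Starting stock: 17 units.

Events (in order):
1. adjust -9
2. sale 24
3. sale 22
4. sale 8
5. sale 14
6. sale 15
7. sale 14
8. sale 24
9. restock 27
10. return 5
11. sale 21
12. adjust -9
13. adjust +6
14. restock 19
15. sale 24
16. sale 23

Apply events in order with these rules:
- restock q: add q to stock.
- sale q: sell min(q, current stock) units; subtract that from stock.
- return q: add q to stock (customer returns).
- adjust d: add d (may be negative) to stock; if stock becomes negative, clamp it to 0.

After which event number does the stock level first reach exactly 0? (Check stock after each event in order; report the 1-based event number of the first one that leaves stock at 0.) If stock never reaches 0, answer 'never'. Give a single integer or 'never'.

Processing events:
Start: stock = 17
  Event 1 (adjust -9): 17 + -9 = 8
  Event 2 (sale 24): sell min(24,8)=8. stock: 8 - 8 = 0. total_sold = 8
  Event 3 (sale 22): sell min(22,0)=0. stock: 0 - 0 = 0. total_sold = 8
  Event 4 (sale 8): sell min(8,0)=0. stock: 0 - 0 = 0. total_sold = 8
  Event 5 (sale 14): sell min(14,0)=0. stock: 0 - 0 = 0. total_sold = 8
  Event 6 (sale 15): sell min(15,0)=0. stock: 0 - 0 = 0. total_sold = 8
  Event 7 (sale 14): sell min(14,0)=0. stock: 0 - 0 = 0. total_sold = 8
  Event 8 (sale 24): sell min(24,0)=0. stock: 0 - 0 = 0. total_sold = 8
  Event 9 (restock 27): 0 + 27 = 27
  Event 10 (return 5): 27 + 5 = 32
  Event 11 (sale 21): sell min(21,32)=21. stock: 32 - 21 = 11. total_sold = 29
  Event 12 (adjust -9): 11 + -9 = 2
  Event 13 (adjust +6): 2 + 6 = 8
  Event 14 (restock 19): 8 + 19 = 27
  Event 15 (sale 24): sell min(24,27)=24. stock: 27 - 24 = 3. total_sold = 53
  Event 16 (sale 23): sell min(23,3)=3. stock: 3 - 3 = 0. total_sold = 56
Final: stock = 0, total_sold = 56

First zero at event 2.

Answer: 2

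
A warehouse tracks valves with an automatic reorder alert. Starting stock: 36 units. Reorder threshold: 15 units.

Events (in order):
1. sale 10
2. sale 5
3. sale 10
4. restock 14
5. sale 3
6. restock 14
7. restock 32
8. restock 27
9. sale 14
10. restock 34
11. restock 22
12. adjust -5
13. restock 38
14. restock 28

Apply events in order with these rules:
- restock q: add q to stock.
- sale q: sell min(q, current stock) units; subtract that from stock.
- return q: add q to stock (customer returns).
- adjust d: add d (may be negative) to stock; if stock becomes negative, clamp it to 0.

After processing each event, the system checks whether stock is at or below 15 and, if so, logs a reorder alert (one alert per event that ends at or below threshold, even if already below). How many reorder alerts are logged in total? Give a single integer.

Processing events:
Start: stock = 36
  Event 1 (sale 10): sell min(10,36)=10. stock: 36 - 10 = 26. total_sold = 10
  Event 2 (sale 5): sell min(5,26)=5. stock: 26 - 5 = 21. total_sold = 15
  Event 3 (sale 10): sell min(10,21)=10. stock: 21 - 10 = 11. total_sold = 25
  Event 4 (restock 14): 11 + 14 = 25
  Event 5 (sale 3): sell min(3,25)=3. stock: 25 - 3 = 22. total_sold = 28
  Event 6 (restock 14): 22 + 14 = 36
  Event 7 (restock 32): 36 + 32 = 68
  Event 8 (restock 27): 68 + 27 = 95
  Event 9 (sale 14): sell min(14,95)=14. stock: 95 - 14 = 81. total_sold = 42
  Event 10 (restock 34): 81 + 34 = 115
  Event 11 (restock 22): 115 + 22 = 137
  Event 12 (adjust -5): 137 + -5 = 132
  Event 13 (restock 38): 132 + 38 = 170
  Event 14 (restock 28): 170 + 28 = 198
Final: stock = 198, total_sold = 42

Checking against threshold 15:
  After event 1: stock=26 > 15
  After event 2: stock=21 > 15
  After event 3: stock=11 <= 15 -> ALERT
  After event 4: stock=25 > 15
  After event 5: stock=22 > 15
  After event 6: stock=36 > 15
  After event 7: stock=68 > 15
  After event 8: stock=95 > 15
  After event 9: stock=81 > 15
  After event 10: stock=115 > 15
  After event 11: stock=137 > 15
  After event 12: stock=132 > 15
  After event 13: stock=170 > 15
  After event 14: stock=198 > 15
Alert events: [3]. Count = 1

Answer: 1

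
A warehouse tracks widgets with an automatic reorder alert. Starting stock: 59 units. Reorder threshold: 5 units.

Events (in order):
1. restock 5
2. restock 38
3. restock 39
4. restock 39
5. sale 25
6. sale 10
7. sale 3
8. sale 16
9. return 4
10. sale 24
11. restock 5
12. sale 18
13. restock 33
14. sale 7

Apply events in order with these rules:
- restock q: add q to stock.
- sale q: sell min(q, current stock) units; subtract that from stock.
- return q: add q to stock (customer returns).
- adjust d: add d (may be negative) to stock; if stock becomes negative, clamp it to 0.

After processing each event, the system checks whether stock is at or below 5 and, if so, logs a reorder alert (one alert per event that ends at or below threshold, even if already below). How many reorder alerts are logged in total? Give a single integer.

Answer: 0

Derivation:
Processing events:
Start: stock = 59
  Event 1 (restock 5): 59 + 5 = 64
  Event 2 (restock 38): 64 + 38 = 102
  Event 3 (restock 39): 102 + 39 = 141
  Event 4 (restock 39): 141 + 39 = 180
  Event 5 (sale 25): sell min(25,180)=25. stock: 180 - 25 = 155. total_sold = 25
  Event 6 (sale 10): sell min(10,155)=10. stock: 155 - 10 = 145. total_sold = 35
  Event 7 (sale 3): sell min(3,145)=3. stock: 145 - 3 = 142. total_sold = 38
  Event 8 (sale 16): sell min(16,142)=16. stock: 142 - 16 = 126. total_sold = 54
  Event 9 (return 4): 126 + 4 = 130
  Event 10 (sale 24): sell min(24,130)=24. stock: 130 - 24 = 106. total_sold = 78
  Event 11 (restock 5): 106 + 5 = 111
  Event 12 (sale 18): sell min(18,111)=18. stock: 111 - 18 = 93. total_sold = 96
  Event 13 (restock 33): 93 + 33 = 126
  Event 14 (sale 7): sell min(7,126)=7. stock: 126 - 7 = 119. total_sold = 103
Final: stock = 119, total_sold = 103

Checking against threshold 5:
  After event 1: stock=64 > 5
  After event 2: stock=102 > 5
  After event 3: stock=141 > 5
  After event 4: stock=180 > 5
  After event 5: stock=155 > 5
  After event 6: stock=145 > 5
  After event 7: stock=142 > 5
  After event 8: stock=126 > 5
  After event 9: stock=130 > 5
  After event 10: stock=106 > 5
  After event 11: stock=111 > 5
  After event 12: stock=93 > 5
  After event 13: stock=126 > 5
  After event 14: stock=119 > 5
Alert events: []. Count = 0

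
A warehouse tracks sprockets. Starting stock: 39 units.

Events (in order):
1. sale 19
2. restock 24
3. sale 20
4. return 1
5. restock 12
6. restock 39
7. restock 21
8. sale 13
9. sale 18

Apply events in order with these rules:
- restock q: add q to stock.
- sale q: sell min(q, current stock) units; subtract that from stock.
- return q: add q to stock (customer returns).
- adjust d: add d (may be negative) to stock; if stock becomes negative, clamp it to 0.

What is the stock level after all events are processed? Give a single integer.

Processing events:
Start: stock = 39
  Event 1 (sale 19): sell min(19,39)=19. stock: 39 - 19 = 20. total_sold = 19
  Event 2 (restock 24): 20 + 24 = 44
  Event 3 (sale 20): sell min(20,44)=20. stock: 44 - 20 = 24. total_sold = 39
  Event 4 (return 1): 24 + 1 = 25
  Event 5 (restock 12): 25 + 12 = 37
  Event 6 (restock 39): 37 + 39 = 76
  Event 7 (restock 21): 76 + 21 = 97
  Event 8 (sale 13): sell min(13,97)=13. stock: 97 - 13 = 84. total_sold = 52
  Event 9 (sale 18): sell min(18,84)=18. stock: 84 - 18 = 66. total_sold = 70
Final: stock = 66, total_sold = 70

Answer: 66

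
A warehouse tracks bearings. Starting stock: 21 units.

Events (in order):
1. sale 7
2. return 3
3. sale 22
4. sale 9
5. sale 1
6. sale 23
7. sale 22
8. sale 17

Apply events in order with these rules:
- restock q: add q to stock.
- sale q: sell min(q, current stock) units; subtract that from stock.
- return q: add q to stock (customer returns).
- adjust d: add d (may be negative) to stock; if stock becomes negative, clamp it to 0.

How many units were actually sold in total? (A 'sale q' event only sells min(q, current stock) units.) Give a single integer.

Processing events:
Start: stock = 21
  Event 1 (sale 7): sell min(7,21)=7. stock: 21 - 7 = 14. total_sold = 7
  Event 2 (return 3): 14 + 3 = 17
  Event 3 (sale 22): sell min(22,17)=17. stock: 17 - 17 = 0. total_sold = 24
  Event 4 (sale 9): sell min(9,0)=0. stock: 0 - 0 = 0. total_sold = 24
  Event 5 (sale 1): sell min(1,0)=0. stock: 0 - 0 = 0. total_sold = 24
  Event 6 (sale 23): sell min(23,0)=0. stock: 0 - 0 = 0. total_sold = 24
  Event 7 (sale 22): sell min(22,0)=0. stock: 0 - 0 = 0. total_sold = 24
  Event 8 (sale 17): sell min(17,0)=0. stock: 0 - 0 = 0. total_sold = 24
Final: stock = 0, total_sold = 24

Answer: 24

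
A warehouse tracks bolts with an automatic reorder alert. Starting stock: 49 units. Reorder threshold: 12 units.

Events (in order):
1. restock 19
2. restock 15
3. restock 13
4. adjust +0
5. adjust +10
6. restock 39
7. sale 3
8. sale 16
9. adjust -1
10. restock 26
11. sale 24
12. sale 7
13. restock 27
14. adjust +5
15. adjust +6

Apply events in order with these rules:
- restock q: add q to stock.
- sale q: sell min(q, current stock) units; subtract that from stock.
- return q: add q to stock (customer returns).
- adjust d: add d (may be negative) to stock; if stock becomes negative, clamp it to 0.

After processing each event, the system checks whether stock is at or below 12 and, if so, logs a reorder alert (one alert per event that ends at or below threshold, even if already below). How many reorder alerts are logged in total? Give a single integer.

Processing events:
Start: stock = 49
  Event 1 (restock 19): 49 + 19 = 68
  Event 2 (restock 15): 68 + 15 = 83
  Event 3 (restock 13): 83 + 13 = 96
  Event 4 (adjust +0): 96 + 0 = 96
  Event 5 (adjust +10): 96 + 10 = 106
  Event 6 (restock 39): 106 + 39 = 145
  Event 7 (sale 3): sell min(3,145)=3. stock: 145 - 3 = 142. total_sold = 3
  Event 8 (sale 16): sell min(16,142)=16. stock: 142 - 16 = 126. total_sold = 19
  Event 9 (adjust -1): 126 + -1 = 125
  Event 10 (restock 26): 125 + 26 = 151
  Event 11 (sale 24): sell min(24,151)=24. stock: 151 - 24 = 127. total_sold = 43
  Event 12 (sale 7): sell min(7,127)=7. stock: 127 - 7 = 120. total_sold = 50
  Event 13 (restock 27): 120 + 27 = 147
  Event 14 (adjust +5): 147 + 5 = 152
  Event 15 (adjust +6): 152 + 6 = 158
Final: stock = 158, total_sold = 50

Checking against threshold 12:
  After event 1: stock=68 > 12
  After event 2: stock=83 > 12
  After event 3: stock=96 > 12
  After event 4: stock=96 > 12
  After event 5: stock=106 > 12
  After event 6: stock=145 > 12
  After event 7: stock=142 > 12
  After event 8: stock=126 > 12
  After event 9: stock=125 > 12
  After event 10: stock=151 > 12
  After event 11: stock=127 > 12
  After event 12: stock=120 > 12
  After event 13: stock=147 > 12
  After event 14: stock=152 > 12
  After event 15: stock=158 > 12
Alert events: []. Count = 0

Answer: 0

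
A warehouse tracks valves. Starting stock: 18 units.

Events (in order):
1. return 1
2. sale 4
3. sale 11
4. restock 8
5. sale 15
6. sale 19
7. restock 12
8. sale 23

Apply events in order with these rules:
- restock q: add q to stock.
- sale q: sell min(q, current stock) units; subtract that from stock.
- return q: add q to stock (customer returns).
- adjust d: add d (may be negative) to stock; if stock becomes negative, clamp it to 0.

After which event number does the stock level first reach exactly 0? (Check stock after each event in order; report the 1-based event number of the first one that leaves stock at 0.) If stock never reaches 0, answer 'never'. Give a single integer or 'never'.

Processing events:
Start: stock = 18
  Event 1 (return 1): 18 + 1 = 19
  Event 2 (sale 4): sell min(4,19)=4. stock: 19 - 4 = 15. total_sold = 4
  Event 3 (sale 11): sell min(11,15)=11. stock: 15 - 11 = 4. total_sold = 15
  Event 4 (restock 8): 4 + 8 = 12
  Event 5 (sale 15): sell min(15,12)=12. stock: 12 - 12 = 0. total_sold = 27
  Event 6 (sale 19): sell min(19,0)=0. stock: 0 - 0 = 0. total_sold = 27
  Event 7 (restock 12): 0 + 12 = 12
  Event 8 (sale 23): sell min(23,12)=12. stock: 12 - 12 = 0. total_sold = 39
Final: stock = 0, total_sold = 39

First zero at event 5.

Answer: 5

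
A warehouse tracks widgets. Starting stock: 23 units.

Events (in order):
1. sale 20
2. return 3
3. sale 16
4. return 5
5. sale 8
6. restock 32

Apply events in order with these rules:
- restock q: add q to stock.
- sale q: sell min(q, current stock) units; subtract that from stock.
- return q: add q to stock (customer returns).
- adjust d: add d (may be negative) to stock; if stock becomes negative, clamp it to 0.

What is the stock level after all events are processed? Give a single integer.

Processing events:
Start: stock = 23
  Event 1 (sale 20): sell min(20,23)=20. stock: 23 - 20 = 3. total_sold = 20
  Event 2 (return 3): 3 + 3 = 6
  Event 3 (sale 16): sell min(16,6)=6. stock: 6 - 6 = 0. total_sold = 26
  Event 4 (return 5): 0 + 5 = 5
  Event 5 (sale 8): sell min(8,5)=5. stock: 5 - 5 = 0. total_sold = 31
  Event 6 (restock 32): 0 + 32 = 32
Final: stock = 32, total_sold = 31

Answer: 32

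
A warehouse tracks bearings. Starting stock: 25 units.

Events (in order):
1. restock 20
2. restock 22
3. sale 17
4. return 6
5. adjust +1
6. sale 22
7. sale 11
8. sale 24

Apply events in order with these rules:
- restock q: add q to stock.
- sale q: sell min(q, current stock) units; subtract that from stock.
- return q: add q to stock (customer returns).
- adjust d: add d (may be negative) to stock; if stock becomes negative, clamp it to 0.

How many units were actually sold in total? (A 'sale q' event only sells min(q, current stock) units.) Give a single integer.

Processing events:
Start: stock = 25
  Event 1 (restock 20): 25 + 20 = 45
  Event 2 (restock 22): 45 + 22 = 67
  Event 3 (sale 17): sell min(17,67)=17. stock: 67 - 17 = 50. total_sold = 17
  Event 4 (return 6): 50 + 6 = 56
  Event 5 (adjust +1): 56 + 1 = 57
  Event 6 (sale 22): sell min(22,57)=22. stock: 57 - 22 = 35. total_sold = 39
  Event 7 (sale 11): sell min(11,35)=11. stock: 35 - 11 = 24. total_sold = 50
  Event 8 (sale 24): sell min(24,24)=24. stock: 24 - 24 = 0. total_sold = 74
Final: stock = 0, total_sold = 74

Answer: 74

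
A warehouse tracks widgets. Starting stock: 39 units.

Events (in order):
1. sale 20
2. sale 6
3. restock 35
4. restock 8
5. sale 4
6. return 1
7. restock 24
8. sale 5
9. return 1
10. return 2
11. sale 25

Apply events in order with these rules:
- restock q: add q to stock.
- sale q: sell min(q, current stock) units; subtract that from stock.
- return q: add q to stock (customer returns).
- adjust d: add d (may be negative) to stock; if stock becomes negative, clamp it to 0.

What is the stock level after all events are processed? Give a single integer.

Processing events:
Start: stock = 39
  Event 1 (sale 20): sell min(20,39)=20. stock: 39 - 20 = 19. total_sold = 20
  Event 2 (sale 6): sell min(6,19)=6. stock: 19 - 6 = 13. total_sold = 26
  Event 3 (restock 35): 13 + 35 = 48
  Event 4 (restock 8): 48 + 8 = 56
  Event 5 (sale 4): sell min(4,56)=4. stock: 56 - 4 = 52. total_sold = 30
  Event 6 (return 1): 52 + 1 = 53
  Event 7 (restock 24): 53 + 24 = 77
  Event 8 (sale 5): sell min(5,77)=5. stock: 77 - 5 = 72. total_sold = 35
  Event 9 (return 1): 72 + 1 = 73
  Event 10 (return 2): 73 + 2 = 75
  Event 11 (sale 25): sell min(25,75)=25. stock: 75 - 25 = 50. total_sold = 60
Final: stock = 50, total_sold = 60

Answer: 50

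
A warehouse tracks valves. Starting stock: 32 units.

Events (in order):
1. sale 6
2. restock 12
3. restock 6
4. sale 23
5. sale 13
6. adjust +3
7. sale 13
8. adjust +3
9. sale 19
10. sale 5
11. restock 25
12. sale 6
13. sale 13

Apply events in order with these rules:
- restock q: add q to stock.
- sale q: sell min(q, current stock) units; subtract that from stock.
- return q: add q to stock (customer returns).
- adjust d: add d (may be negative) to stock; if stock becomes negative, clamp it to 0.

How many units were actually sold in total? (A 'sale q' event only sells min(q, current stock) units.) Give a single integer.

Processing events:
Start: stock = 32
  Event 1 (sale 6): sell min(6,32)=6. stock: 32 - 6 = 26. total_sold = 6
  Event 2 (restock 12): 26 + 12 = 38
  Event 3 (restock 6): 38 + 6 = 44
  Event 4 (sale 23): sell min(23,44)=23. stock: 44 - 23 = 21. total_sold = 29
  Event 5 (sale 13): sell min(13,21)=13. stock: 21 - 13 = 8. total_sold = 42
  Event 6 (adjust +3): 8 + 3 = 11
  Event 7 (sale 13): sell min(13,11)=11. stock: 11 - 11 = 0. total_sold = 53
  Event 8 (adjust +3): 0 + 3 = 3
  Event 9 (sale 19): sell min(19,3)=3. stock: 3 - 3 = 0. total_sold = 56
  Event 10 (sale 5): sell min(5,0)=0. stock: 0 - 0 = 0. total_sold = 56
  Event 11 (restock 25): 0 + 25 = 25
  Event 12 (sale 6): sell min(6,25)=6. stock: 25 - 6 = 19. total_sold = 62
  Event 13 (sale 13): sell min(13,19)=13. stock: 19 - 13 = 6. total_sold = 75
Final: stock = 6, total_sold = 75

Answer: 75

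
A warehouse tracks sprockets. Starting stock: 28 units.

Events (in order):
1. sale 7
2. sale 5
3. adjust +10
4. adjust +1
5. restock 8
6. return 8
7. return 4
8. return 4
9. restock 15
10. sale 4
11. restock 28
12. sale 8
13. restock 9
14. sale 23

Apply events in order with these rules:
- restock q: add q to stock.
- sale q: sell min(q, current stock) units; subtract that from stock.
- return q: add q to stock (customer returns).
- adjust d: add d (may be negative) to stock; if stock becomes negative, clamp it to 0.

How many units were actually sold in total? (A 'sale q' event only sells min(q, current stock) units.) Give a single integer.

Answer: 47

Derivation:
Processing events:
Start: stock = 28
  Event 1 (sale 7): sell min(7,28)=7. stock: 28 - 7 = 21. total_sold = 7
  Event 2 (sale 5): sell min(5,21)=5. stock: 21 - 5 = 16. total_sold = 12
  Event 3 (adjust +10): 16 + 10 = 26
  Event 4 (adjust +1): 26 + 1 = 27
  Event 5 (restock 8): 27 + 8 = 35
  Event 6 (return 8): 35 + 8 = 43
  Event 7 (return 4): 43 + 4 = 47
  Event 8 (return 4): 47 + 4 = 51
  Event 9 (restock 15): 51 + 15 = 66
  Event 10 (sale 4): sell min(4,66)=4. stock: 66 - 4 = 62. total_sold = 16
  Event 11 (restock 28): 62 + 28 = 90
  Event 12 (sale 8): sell min(8,90)=8. stock: 90 - 8 = 82. total_sold = 24
  Event 13 (restock 9): 82 + 9 = 91
  Event 14 (sale 23): sell min(23,91)=23. stock: 91 - 23 = 68. total_sold = 47
Final: stock = 68, total_sold = 47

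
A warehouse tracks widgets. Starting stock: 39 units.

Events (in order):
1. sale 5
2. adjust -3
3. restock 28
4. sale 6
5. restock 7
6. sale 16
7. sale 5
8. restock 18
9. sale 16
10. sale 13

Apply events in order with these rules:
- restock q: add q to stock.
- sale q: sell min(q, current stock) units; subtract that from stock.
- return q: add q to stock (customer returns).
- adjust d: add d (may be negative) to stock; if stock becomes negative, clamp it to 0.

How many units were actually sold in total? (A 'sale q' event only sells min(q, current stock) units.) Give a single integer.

Answer: 61

Derivation:
Processing events:
Start: stock = 39
  Event 1 (sale 5): sell min(5,39)=5. stock: 39 - 5 = 34. total_sold = 5
  Event 2 (adjust -3): 34 + -3 = 31
  Event 3 (restock 28): 31 + 28 = 59
  Event 4 (sale 6): sell min(6,59)=6. stock: 59 - 6 = 53. total_sold = 11
  Event 5 (restock 7): 53 + 7 = 60
  Event 6 (sale 16): sell min(16,60)=16. stock: 60 - 16 = 44. total_sold = 27
  Event 7 (sale 5): sell min(5,44)=5. stock: 44 - 5 = 39. total_sold = 32
  Event 8 (restock 18): 39 + 18 = 57
  Event 9 (sale 16): sell min(16,57)=16. stock: 57 - 16 = 41. total_sold = 48
  Event 10 (sale 13): sell min(13,41)=13. stock: 41 - 13 = 28. total_sold = 61
Final: stock = 28, total_sold = 61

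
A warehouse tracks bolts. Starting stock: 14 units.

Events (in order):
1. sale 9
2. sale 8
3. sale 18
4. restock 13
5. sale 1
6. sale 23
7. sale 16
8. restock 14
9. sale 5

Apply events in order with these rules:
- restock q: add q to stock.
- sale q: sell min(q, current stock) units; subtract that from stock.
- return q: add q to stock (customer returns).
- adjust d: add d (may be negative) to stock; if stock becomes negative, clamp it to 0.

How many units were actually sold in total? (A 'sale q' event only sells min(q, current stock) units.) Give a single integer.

Processing events:
Start: stock = 14
  Event 1 (sale 9): sell min(9,14)=9. stock: 14 - 9 = 5. total_sold = 9
  Event 2 (sale 8): sell min(8,5)=5. stock: 5 - 5 = 0. total_sold = 14
  Event 3 (sale 18): sell min(18,0)=0. stock: 0 - 0 = 0. total_sold = 14
  Event 4 (restock 13): 0 + 13 = 13
  Event 5 (sale 1): sell min(1,13)=1. stock: 13 - 1 = 12. total_sold = 15
  Event 6 (sale 23): sell min(23,12)=12. stock: 12 - 12 = 0. total_sold = 27
  Event 7 (sale 16): sell min(16,0)=0. stock: 0 - 0 = 0. total_sold = 27
  Event 8 (restock 14): 0 + 14 = 14
  Event 9 (sale 5): sell min(5,14)=5. stock: 14 - 5 = 9. total_sold = 32
Final: stock = 9, total_sold = 32

Answer: 32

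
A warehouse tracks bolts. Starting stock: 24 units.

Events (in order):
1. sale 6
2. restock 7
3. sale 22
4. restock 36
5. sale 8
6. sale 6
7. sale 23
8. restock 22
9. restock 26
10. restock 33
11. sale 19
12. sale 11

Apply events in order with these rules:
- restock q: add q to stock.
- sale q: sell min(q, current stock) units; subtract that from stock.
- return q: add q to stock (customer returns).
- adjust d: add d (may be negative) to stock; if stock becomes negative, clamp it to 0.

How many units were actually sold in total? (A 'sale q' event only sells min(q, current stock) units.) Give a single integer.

Processing events:
Start: stock = 24
  Event 1 (sale 6): sell min(6,24)=6. stock: 24 - 6 = 18. total_sold = 6
  Event 2 (restock 7): 18 + 7 = 25
  Event 3 (sale 22): sell min(22,25)=22. stock: 25 - 22 = 3. total_sold = 28
  Event 4 (restock 36): 3 + 36 = 39
  Event 5 (sale 8): sell min(8,39)=8. stock: 39 - 8 = 31. total_sold = 36
  Event 6 (sale 6): sell min(6,31)=6. stock: 31 - 6 = 25. total_sold = 42
  Event 7 (sale 23): sell min(23,25)=23. stock: 25 - 23 = 2. total_sold = 65
  Event 8 (restock 22): 2 + 22 = 24
  Event 9 (restock 26): 24 + 26 = 50
  Event 10 (restock 33): 50 + 33 = 83
  Event 11 (sale 19): sell min(19,83)=19. stock: 83 - 19 = 64. total_sold = 84
  Event 12 (sale 11): sell min(11,64)=11. stock: 64 - 11 = 53. total_sold = 95
Final: stock = 53, total_sold = 95

Answer: 95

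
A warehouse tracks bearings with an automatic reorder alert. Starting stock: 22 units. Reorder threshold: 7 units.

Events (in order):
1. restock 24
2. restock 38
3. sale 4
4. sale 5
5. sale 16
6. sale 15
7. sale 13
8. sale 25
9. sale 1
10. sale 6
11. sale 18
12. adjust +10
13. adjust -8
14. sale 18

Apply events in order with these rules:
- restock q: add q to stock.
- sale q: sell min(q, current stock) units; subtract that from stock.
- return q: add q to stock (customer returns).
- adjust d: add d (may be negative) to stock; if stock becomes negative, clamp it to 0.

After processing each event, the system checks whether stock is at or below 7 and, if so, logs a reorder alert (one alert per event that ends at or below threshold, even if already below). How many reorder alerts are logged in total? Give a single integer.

Processing events:
Start: stock = 22
  Event 1 (restock 24): 22 + 24 = 46
  Event 2 (restock 38): 46 + 38 = 84
  Event 3 (sale 4): sell min(4,84)=4. stock: 84 - 4 = 80. total_sold = 4
  Event 4 (sale 5): sell min(5,80)=5. stock: 80 - 5 = 75. total_sold = 9
  Event 5 (sale 16): sell min(16,75)=16. stock: 75 - 16 = 59. total_sold = 25
  Event 6 (sale 15): sell min(15,59)=15. stock: 59 - 15 = 44. total_sold = 40
  Event 7 (sale 13): sell min(13,44)=13. stock: 44 - 13 = 31. total_sold = 53
  Event 8 (sale 25): sell min(25,31)=25. stock: 31 - 25 = 6. total_sold = 78
  Event 9 (sale 1): sell min(1,6)=1. stock: 6 - 1 = 5. total_sold = 79
  Event 10 (sale 6): sell min(6,5)=5. stock: 5 - 5 = 0. total_sold = 84
  Event 11 (sale 18): sell min(18,0)=0. stock: 0 - 0 = 0. total_sold = 84
  Event 12 (adjust +10): 0 + 10 = 10
  Event 13 (adjust -8): 10 + -8 = 2
  Event 14 (sale 18): sell min(18,2)=2. stock: 2 - 2 = 0. total_sold = 86
Final: stock = 0, total_sold = 86

Checking against threshold 7:
  After event 1: stock=46 > 7
  After event 2: stock=84 > 7
  After event 3: stock=80 > 7
  After event 4: stock=75 > 7
  After event 5: stock=59 > 7
  After event 6: stock=44 > 7
  After event 7: stock=31 > 7
  After event 8: stock=6 <= 7 -> ALERT
  After event 9: stock=5 <= 7 -> ALERT
  After event 10: stock=0 <= 7 -> ALERT
  After event 11: stock=0 <= 7 -> ALERT
  After event 12: stock=10 > 7
  After event 13: stock=2 <= 7 -> ALERT
  After event 14: stock=0 <= 7 -> ALERT
Alert events: [8, 9, 10, 11, 13, 14]. Count = 6

Answer: 6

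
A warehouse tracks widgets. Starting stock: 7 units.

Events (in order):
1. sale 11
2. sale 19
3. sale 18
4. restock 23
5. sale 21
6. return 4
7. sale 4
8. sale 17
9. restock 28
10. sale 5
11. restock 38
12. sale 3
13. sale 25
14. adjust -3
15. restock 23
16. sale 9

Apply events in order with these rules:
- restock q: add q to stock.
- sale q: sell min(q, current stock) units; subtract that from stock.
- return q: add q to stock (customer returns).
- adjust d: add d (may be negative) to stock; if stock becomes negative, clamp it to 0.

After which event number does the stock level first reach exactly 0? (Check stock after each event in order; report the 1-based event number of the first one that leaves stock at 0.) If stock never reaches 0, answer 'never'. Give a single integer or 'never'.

Processing events:
Start: stock = 7
  Event 1 (sale 11): sell min(11,7)=7. stock: 7 - 7 = 0. total_sold = 7
  Event 2 (sale 19): sell min(19,0)=0. stock: 0 - 0 = 0. total_sold = 7
  Event 3 (sale 18): sell min(18,0)=0. stock: 0 - 0 = 0. total_sold = 7
  Event 4 (restock 23): 0 + 23 = 23
  Event 5 (sale 21): sell min(21,23)=21. stock: 23 - 21 = 2. total_sold = 28
  Event 6 (return 4): 2 + 4 = 6
  Event 7 (sale 4): sell min(4,6)=4. stock: 6 - 4 = 2. total_sold = 32
  Event 8 (sale 17): sell min(17,2)=2. stock: 2 - 2 = 0. total_sold = 34
  Event 9 (restock 28): 0 + 28 = 28
  Event 10 (sale 5): sell min(5,28)=5. stock: 28 - 5 = 23. total_sold = 39
  Event 11 (restock 38): 23 + 38 = 61
  Event 12 (sale 3): sell min(3,61)=3. stock: 61 - 3 = 58. total_sold = 42
  Event 13 (sale 25): sell min(25,58)=25. stock: 58 - 25 = 33. total_sold = 67
  Event 14 (adjust -3): 33 + -3 = 30
  Event 15 (restock 23): 30 + 23 = 53
  Event 16 (sale 9): sell min(9,53)=9. stock: 53 - 9 = 44. total_sold = 76
Final: stock = 44, total_sold = 76

First zero at event 1.

Answer: 1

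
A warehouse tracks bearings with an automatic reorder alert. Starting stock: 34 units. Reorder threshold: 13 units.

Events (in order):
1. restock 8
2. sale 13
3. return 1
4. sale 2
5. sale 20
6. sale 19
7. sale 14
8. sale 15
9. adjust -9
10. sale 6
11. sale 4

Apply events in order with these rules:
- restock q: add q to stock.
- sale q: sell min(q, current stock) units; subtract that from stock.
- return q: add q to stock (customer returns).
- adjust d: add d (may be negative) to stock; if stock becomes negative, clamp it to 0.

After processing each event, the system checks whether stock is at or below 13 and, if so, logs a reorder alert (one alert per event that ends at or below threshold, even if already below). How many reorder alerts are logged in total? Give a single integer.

Answer: 7

Derivation:
Processing events:
Start: stock = 34
  Event 1 (restock 8): 34 + 8 = 42
  Event 2 (sale 13): sell min(13,42)=13. stock: 42 - 13 = 29. total_sold = 13
  Event 3 (return 1): 29 + 1 = 30
  Event 4 (sale 2): sell min(2,30)=2. stock: 30 - 2 = 28. total_sold = 15
  Event 5 (sale 20): sell min(20,28)=20. stock: 28 - 20 = 8. total_sold = 35
  Event 6 (sale 19): sell min(19,8)=8. stock: 8 - 8 = 0. total_sold = 43
  Event 7 (sale 14): sell min(14,0)=0. stock: 0 - 0 = 0. total_sold = 43
  Event 8 (sale 15): sell min(15,0)=0. stock: 0 - 0 = 0. total_sold = 43
  Event 9 (adjust -9): 0 + -9 = 0 (clamped to 0)
  Event 10 (sale 6): sell min(6,0)=0. stock: 0 - 0 = 0. total_sold = 43
  Event 11 (sale 4): sell min(4,0)=0. stock: 0 - 0 = 0. total_sold = 43
Final: stock = 0, total_sold = 43

Checking against threshold 13:
  After event 1: stock=42 > 13
  After event 2: stock=29 > 13
  After event 3: stock=30 > 13
  After event 4: stock=28 > 13
  After event 5: stock=8 <= 13 -> ALERT
  After event 6: stock=0 <= 13 -> ALERT
  After event 7: stock=0 <= 13 -> ALERT
  After event 8: stock=0 <= 13 -> ALERT
  After event 9: stock=0 <= 13 -> ALERT
  After event 10: stock=0 <= 13 -> ALERT
  After event 11: stock=0 <= 13 -> ALERT
Alert events: [5, 6, 7, 8, 9, 10, 11]. Count = 7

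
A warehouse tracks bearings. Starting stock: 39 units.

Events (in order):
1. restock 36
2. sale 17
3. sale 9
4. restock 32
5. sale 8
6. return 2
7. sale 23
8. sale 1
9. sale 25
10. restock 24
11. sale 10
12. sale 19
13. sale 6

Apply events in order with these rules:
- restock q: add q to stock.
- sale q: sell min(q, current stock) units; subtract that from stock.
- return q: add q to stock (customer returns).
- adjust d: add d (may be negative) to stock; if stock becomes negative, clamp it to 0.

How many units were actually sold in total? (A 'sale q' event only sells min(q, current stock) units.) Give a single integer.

Answer: 118

Derivation:
Processing events:
Start: stock = 39
  Event 1 (restock 36): 39 + 36 = 75
  Event 2 (sale 17): sell min(17,75)=17. stock: 75 - 17 = 58. total_sold = 17
  Event 3 (sale 9): sell min(9,58)=9. stock: 58 - 9 = 49. total_sold = 26
  Event 4 (restock 32): 49 + 32 = 81
  Event 5 (sale 8): sell min(8,81)=8. stock: 81 - 8 = 73. total_sold = 34
  Event 6 (return 2): 73 + 2 = 75
  Event 7 (sale 23): sell min(23,75)=23. stock: 75 - 23 = 52. total_sold = 57
  Event 8 (sale 1): sell min(1,52)=1. stock: 52 - 1 = 51. total_sold = 58
  Event 9 (sale 25): sell min(25,51)=25. stock: 51 - 25 = 26. total_sold = 83
  Event 10 (restock 24): 26 + 24 = 50
  Event 11 (sale 10): sell min(10,50)=10. stock: 50 - 10 = 40. total_sold = 93
  Event 12 (sale 19): sell min(19,40)=19. stock: 40 - 19 = 21. total_sold = 112
  Event 13 (sale 6): sell min(6,21)=6. stock: 21 - 6 = 15. total_sold = 118
Final: stock = 15, total_sold = 118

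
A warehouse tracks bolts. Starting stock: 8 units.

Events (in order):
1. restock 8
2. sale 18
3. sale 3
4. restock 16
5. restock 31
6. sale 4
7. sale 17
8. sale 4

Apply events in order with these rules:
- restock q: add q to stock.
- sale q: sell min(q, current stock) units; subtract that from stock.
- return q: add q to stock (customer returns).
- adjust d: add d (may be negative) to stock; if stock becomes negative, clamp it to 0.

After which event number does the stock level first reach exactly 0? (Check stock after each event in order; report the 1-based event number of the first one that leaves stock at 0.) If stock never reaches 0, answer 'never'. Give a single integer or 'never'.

Processing events:
Start: stock = 8
  Event 1 (restock 8): 8 + 8 = 16
  Event 2 (sale 18): sell min(18,16)=16. stock: 16 - 16 = 0. total_sold = 16
  Event 3 (sale 3): sell min(3,0)=0. stock: 0 - 0 = 0. total_sold = 16
  Event 4 (restock 16): 0 + 16 = 16
  Event 5 (restock 31): 16 + 31 = 47
  Event 6 (sale 4): sell min(4,47)=4. stock: 47 - 4 = 43. total_sold = 20
  Event 7 (sale 17): sell min(17,43)=17. stock: 43 - 17 = 26. total_sold = 37
  Event 8 (sale 4): sell min(4,26)=4. stock: 26 - 4 = 22. total_sold = 41
Final: stock = 22, total_sold = 41

First zero at event 2.

Answer: 2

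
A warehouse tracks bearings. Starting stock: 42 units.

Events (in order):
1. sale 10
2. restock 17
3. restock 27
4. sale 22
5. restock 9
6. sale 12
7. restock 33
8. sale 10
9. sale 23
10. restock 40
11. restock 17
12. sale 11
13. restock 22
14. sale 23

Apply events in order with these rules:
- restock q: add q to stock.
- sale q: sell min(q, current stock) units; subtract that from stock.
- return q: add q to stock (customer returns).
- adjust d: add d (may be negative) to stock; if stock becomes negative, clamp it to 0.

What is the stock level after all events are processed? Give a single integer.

Processing events:
Start: stock = 42
  Event 1 (sale 10): sell min(10,42)=10. stock: 42 - 10 = 32. total_sold = 10
  Event 2 (restock 17): 32 + 17 = 49
  Event 3 (restock 27): 49 + 27 = 76
  Event 4 (sale 22): sell min(22,76)=22. stock: 76 - 22 = 54. total_sold = 32
  Event 5 (restock 9): 54 + 9 = 63
  Event 6 (sale 12): sell min(12,63)=12. stock: 63 - 12 = 51. total_sold = 44
  Event 7 (restock 33): 51 + 33 = 84
  Event 8 (sale 10): sell min(10,84)=10. stock: 84 - 10 = 74. total_sold = 54
  Event 9 (sale 23): sell min(23,74)=23. stock: 74 - 23 = 51. total_sold = 77
  Event 10 (restock 40): 51 + 40 = 91
  Event 11 (restock 17): 91 + 17 = 108
  Event 12 (sale 11): sell min(11,108)=11. stock: 108 - 11 = 97. total_sold = 88
  Event 13 (restock 22): 97 + 22 = 119
  Event 14 (sale 23): sell min(23,119)=23. stock: 119 - 23 = 96. total_sold = 111
Final: stock = 96, total_sold = 111

Answer: 96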